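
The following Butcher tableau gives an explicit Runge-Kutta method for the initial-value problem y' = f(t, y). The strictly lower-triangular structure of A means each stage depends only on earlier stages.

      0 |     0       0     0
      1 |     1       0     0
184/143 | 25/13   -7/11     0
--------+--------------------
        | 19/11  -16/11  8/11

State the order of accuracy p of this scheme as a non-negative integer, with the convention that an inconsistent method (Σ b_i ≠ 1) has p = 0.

1

b = (19/11, -16/11, 8/11)
c = (0, 1, 184/143)
Ac = (0, 0, -7/11)
Σ b_i: 19/11·1 + (-16/11)·1 + 8/11·1 = 1 ✓
b·c: (-16/11)·1 + 8/11·184/143 = -816/1573 ≠ 1/2 ⇒ order 1.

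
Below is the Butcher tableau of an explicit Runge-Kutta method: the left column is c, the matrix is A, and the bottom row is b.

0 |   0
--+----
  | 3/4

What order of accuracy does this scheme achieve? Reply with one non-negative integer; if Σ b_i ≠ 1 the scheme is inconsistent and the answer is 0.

b = (3/4)
c = (0)
Σ b_i: 3/4·1 = 3/4 ≠ 1 ⇒ order 0.

0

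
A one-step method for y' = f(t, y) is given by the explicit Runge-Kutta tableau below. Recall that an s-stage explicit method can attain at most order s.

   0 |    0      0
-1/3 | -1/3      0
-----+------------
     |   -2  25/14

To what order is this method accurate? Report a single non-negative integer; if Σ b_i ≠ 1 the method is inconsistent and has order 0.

0

b = (-2, 25/14)
c = (0, -1/3)
Σ b_i: (-2)·1 + 25/14·1 = -3/14 ≠ 1 ⇒ order 0.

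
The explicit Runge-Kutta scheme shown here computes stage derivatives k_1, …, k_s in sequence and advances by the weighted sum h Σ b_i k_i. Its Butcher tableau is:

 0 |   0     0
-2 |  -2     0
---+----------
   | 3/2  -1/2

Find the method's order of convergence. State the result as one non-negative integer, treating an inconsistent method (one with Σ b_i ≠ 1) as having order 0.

1

b = (3/2, -1/2)
c = (0, -2)
Σ b_i: 3/2·1 + (-1/2)·1 = 1 ✓
b·c: (-1/2)·(-2) = 1 ≠ 1/2 ⇒ order 1.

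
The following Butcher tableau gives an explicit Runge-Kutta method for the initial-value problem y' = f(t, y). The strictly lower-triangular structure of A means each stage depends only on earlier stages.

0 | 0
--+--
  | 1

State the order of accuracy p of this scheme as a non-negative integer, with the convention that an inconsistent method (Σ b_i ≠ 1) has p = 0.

b = (1)
c = (0)
Σ b_i: 1·1 = 1 ✓; 1 stage ⇒ order 1.

1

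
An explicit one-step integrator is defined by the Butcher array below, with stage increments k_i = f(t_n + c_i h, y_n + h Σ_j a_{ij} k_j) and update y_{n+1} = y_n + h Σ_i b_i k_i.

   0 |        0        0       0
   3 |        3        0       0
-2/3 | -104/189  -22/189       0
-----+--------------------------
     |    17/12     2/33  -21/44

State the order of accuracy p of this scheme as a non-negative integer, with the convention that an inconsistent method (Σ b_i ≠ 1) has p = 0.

3

b = (17/12, 2/33, -21/44)
c = (0, 3, -2/3)
Ac = (0, 0, -22/63)
Σ b_i: 17/12·1 + 2/33·1 + (-21/44)·1 = 1 ✓
b·c: 2/33·3 + (-21/44)·(-2/3) = 1/2 ✓
b·c²: 2/33·9 + (-21/44)·4/9 = 1/3 ✓
b·Ac: (-21/44)·(-22/63) = 1/6 ✓; 3 stages ⇒ order 3.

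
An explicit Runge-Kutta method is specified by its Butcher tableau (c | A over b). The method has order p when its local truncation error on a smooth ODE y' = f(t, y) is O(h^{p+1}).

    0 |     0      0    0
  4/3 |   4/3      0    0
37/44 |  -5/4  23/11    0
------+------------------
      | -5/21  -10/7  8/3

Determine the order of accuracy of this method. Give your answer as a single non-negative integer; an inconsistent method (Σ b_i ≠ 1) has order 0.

b = (-5/21, -10/7, 8/3)
c = (0, 4/3, 37/44)
Ac = (0, 0, 92/33)
Σ b_i: (-5/21)·1 + (-10/7)·1 + 8/3·1 = 1 ✓
b·c: (-10/7)·4/3 + 8/3·37/44 = 26/77 ≠ 1/2 ⇒ order 1.

1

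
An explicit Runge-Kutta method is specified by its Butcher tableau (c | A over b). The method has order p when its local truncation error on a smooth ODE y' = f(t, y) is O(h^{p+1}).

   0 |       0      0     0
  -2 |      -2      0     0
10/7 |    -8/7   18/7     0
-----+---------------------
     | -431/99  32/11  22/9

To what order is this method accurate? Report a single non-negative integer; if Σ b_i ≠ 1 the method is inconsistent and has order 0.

b = (-431/99, 32/11, 22/9)
c = (0, -2, 10/7)
Ac = (0, 0, -36/7)
Σ b_i: (-431/99)·1 + 32/11·1 + 22/9·1 = 1 ✓
b·c: 32/11·(-2) + 22/9·10/7 = -1612/693 ≠ 1/2 ⇒ order 1.

1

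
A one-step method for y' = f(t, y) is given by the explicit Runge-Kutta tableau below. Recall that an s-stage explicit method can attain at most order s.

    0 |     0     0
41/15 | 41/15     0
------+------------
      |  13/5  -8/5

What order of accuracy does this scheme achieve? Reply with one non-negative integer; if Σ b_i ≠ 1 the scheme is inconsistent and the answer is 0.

b = (13/5, -8/5)
c = (0, 41/15)
Σ b_i: 13/5·1 + (-8/5)·1 = 1 ✓
b·c: (-8/5)·41/15 = -328/75 ≠ 1/2 ⇒ order 1.

1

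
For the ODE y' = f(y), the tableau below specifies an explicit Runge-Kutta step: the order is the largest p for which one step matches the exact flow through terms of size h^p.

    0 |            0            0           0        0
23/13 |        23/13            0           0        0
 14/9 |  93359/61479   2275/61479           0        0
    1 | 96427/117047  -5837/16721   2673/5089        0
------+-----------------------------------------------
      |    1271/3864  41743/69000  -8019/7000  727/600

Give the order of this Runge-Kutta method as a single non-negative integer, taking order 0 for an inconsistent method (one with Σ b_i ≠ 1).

4

b = (1271/3864, 41743/69000, -8019/7000, 727/600)
c = (0, 23/13, 14/9, 1)
Ac = (0, 0, 175/2673, 145/727)
Σ b_i: 1271/3864·1 + 41743/69000·1 + (-8019/7000)·1 + 727/600·1 = 1 ✓
b·c: 41743/69000·23/13 + (-8019/7000)·14/9 + 727/600·1 = 1/2 ✓
b·c²: 41743/69000·529/169 + (-8019/7000)·196/81 + 727/600·1 = 1/3 ✓
b·Ac: (-8019/7000)·175/2673 + 727/600·145/727 = 1/6 ✓
b·c³: 41743/69000·12167/2197 + (-8019/7000)·2744/729 + 727/600·1 = 1/4 ✓
b·(c∘Ac): (-8019/7000)·2450/24057 + 727/600·145/727 = 1/8 ✓
b·Ac²: (-8019/7000)·4025/34749 + 727/600·1685/9451 = 1/12 ✓
b·A²c: 727/600·25/727 = 1/24 ✓; 4 stages ⇒ order 4.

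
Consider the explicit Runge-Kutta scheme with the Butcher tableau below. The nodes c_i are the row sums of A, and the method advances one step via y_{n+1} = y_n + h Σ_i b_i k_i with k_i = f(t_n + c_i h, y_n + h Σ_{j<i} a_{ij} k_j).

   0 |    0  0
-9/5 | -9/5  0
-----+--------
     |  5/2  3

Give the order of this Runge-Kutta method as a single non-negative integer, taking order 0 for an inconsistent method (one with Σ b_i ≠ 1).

b = (5/2, 3)
c = (0, -9/5)
Σ b_i: 5/2·1 + 3·1 = 11/2 ≠ 1 ⇒ order 0.

0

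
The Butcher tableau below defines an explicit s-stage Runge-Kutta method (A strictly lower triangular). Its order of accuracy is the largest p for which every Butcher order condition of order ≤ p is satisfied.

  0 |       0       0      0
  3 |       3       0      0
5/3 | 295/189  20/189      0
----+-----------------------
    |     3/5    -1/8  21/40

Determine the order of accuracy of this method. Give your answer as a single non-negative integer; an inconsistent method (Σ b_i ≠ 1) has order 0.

3

b = (3/5, -1/8, 21/40)
c = (0, 3, 5/3)
Ac = (0, 0, 20/63)
Σ b_i: 3/5·1 + (-1/8)·1 + 21/40·1 = 1 ✓
b·c: (-1/8)·3 + 21/40·5/3 = 1/2 ✓
b·c²: (-1/8)·9 + 21/40·25/9 = 1/3 ✓
b·Ac: 21/40·20/63 = 1/6 ✓; 3 stages ⇒ order 3.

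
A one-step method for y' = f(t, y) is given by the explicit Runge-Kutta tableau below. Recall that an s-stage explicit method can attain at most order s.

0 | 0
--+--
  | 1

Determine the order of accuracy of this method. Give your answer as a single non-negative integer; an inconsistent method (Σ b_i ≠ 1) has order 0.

b = (1)
c = (0)
Σ b_i: 1·1 = 1 ✓; 1 stage ⇒ order 1.

1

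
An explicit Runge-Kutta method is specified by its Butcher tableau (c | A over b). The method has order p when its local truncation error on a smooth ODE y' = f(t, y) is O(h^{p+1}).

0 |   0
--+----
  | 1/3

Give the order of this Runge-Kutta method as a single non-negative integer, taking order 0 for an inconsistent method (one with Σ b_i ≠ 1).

0

b = (1/3)
c = (0)
Σ b_i: 1/3·1 = 1/3 ≠ 1 ⇒ order 0.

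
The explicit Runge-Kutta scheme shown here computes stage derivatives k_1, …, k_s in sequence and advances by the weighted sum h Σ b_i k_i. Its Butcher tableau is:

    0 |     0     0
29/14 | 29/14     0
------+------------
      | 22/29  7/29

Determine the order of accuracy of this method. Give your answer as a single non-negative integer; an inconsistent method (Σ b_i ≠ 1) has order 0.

2

b = (22/29, 7/29)
c = (0, 29/14)
Σ b_i: 22/29·1 + 7/29·1 = 1 ✓
b·c: 7/29·29/14 = 1/2 ✓; 2 stages ⇒ order 2.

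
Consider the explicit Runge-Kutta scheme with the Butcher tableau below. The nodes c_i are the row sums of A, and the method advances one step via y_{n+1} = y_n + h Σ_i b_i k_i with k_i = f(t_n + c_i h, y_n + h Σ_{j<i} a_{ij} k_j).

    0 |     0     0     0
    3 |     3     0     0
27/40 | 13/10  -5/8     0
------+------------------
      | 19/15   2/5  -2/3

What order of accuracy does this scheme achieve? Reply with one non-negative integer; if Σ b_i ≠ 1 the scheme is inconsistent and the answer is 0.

1

b = (19/15, 2/5, -2/3)
c = (0, 3, 27/40)
Ac = (0, 0, -15/8)
Σ b_i: 19/15·1 + 2/5·1 + (-2/3)·1 = 1 ✓
b·c: 2/5·3 + (-2/3)·27/40 = 3/4 ≠ 1/2 ⇒ order 1.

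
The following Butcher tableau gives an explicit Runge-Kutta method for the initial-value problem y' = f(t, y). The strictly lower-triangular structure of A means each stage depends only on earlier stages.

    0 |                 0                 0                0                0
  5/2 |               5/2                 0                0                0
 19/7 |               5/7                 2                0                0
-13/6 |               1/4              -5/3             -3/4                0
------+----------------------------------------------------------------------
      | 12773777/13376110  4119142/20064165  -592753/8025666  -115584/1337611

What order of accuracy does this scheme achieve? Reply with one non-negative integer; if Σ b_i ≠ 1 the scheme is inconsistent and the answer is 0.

b = (12773777/13376110, 4119142/20064165, -592753/8025666, -115584/1337611)
c = (0, 5/2, 19/7, -13/6)
Ac = (0, 0, 5, -521/84)
Σ b_i: 12773777/13376110·1 + 4119142/20064165·1 + (-592753/8025666)·1 + (-115584/1337611)·1 = 1 ✓
b·c: 4119142/20064165·5/2 + (-592753/8025666)·19/7 + (-115584/1337611)·(-13/6) = 1/2 ✓
b·c²: 4119142/20064165·25/4 + (-592753/8025666)·361/49 + (-115584/1337611)·169/36 = 1/3 ✓
b·Ac: (-592753/8025666)·5 + (-115584/1337611)·(-521/84) = 1/6 ✓
b·c³: 4119142/20064165·125/8 + (-592753/8025666)·6859/343 + (-115584/1337611)·(-2197/216) = 879695893/337077972 ≠ 1/4 ⇒ order 3.
b·(c∘Ac): (-592753/8025666)·95/7 + (-115584/1337611)·6773/504 = -5788051/2675222 ≠ 1/8
b·Ac²: (-592753/8025666)·25/2 + (-115584/1337611)·(-4687/294) = 51051713/112359324 ≠ 1/12
b·A²c: (-115584/1337611)·(-15/4) = 433440/1337611 ≠ 1/24

3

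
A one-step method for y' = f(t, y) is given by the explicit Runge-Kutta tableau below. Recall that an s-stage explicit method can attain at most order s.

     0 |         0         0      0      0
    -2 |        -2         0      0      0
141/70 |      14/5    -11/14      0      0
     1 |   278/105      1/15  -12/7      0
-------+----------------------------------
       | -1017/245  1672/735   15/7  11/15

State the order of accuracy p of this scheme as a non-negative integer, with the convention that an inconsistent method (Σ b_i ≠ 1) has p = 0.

b = (-1017/245, 1672/735, 15/7, 11/15)
c = (0, -2, 141/70, 1)
Ac = (0, 0, 11/7, -2636/735)
Σ b_i: (-1017/245)·1 + 1672/735·1 + 15/7·1 + 11/15·1 = 1 ✓
b·c: 1672/735·(-2) + 15/7·141/70 + 11/15·1 = 1/2 ✓
b·c²: 1672/735·4 + 15/7·19881/4900 + 11/15·1 = 25419/1372 ≠ 1/3 ⇒ order 2.
b·Ac: 15/7·11/7 + 11/15·(-2636/735) = 8129/11025 ≠ 1/6

2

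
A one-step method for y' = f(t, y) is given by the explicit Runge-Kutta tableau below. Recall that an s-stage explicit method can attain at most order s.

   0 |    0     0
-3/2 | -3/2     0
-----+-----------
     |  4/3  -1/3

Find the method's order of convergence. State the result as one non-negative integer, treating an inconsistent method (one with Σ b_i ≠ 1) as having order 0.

2

b = (4/3, -1/3)
c = (0, -3/2)
Σ b_i: 4/3·1 + (-1/3)·1 = 1 ✓
b·c: (-1/3)·(-3/2) = 1/2 ✓; 2 stages ⇒ order 2.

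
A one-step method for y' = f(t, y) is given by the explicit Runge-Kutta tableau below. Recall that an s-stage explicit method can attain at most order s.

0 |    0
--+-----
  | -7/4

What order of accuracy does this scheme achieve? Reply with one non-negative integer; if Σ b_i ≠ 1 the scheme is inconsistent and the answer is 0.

0

b = (-7/4)
c = (0)
Σ b_i: (-7/4)·1 = -7/4 ≠ 1 ⇒ order 0.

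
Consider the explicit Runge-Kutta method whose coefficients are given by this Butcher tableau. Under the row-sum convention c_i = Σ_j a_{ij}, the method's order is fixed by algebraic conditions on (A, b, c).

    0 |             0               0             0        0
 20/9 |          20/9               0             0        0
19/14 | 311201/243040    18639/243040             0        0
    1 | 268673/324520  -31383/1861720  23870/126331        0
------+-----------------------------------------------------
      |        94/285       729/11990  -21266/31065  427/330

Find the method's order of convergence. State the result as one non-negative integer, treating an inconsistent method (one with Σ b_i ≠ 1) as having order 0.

4

b = (94/285, 729/11990, -21266/31065, 427/330)
c = (0, 20/9, 19/14, 1)
Ac = (0, 0, 2071/12152, 187/854)
Σ b_i: 94/285·1 + 729/11990·1 + (-21266/31065)·1 + 427/330·1 = 1 ✓
b·c: 729/11990·20/9 + (-21266/31065)·19/14 + 427/330·1 = 1/2 ✓
b·c²: 729/11990·400/81 + (-21266/31065)·361/196 + 427/330·1 = 1/3 ✓
b·Ac: (-21266/31065)·2071/12152 + 427/330·187/854 = 1/6 ✓
b·c³: 729/11990·8000/729 + (-21266/31065)·6859/2744 + 427/330·1 = 1/4 ✓
b·(c∘Ac): (-21266/31065)·39349/170128 + 427/330·187/854 = 1/8 ✓
b·Ac²: (-21266/31065)·10355/27342 + 427/330·2035/7686 = 1/12 ✓
b·A²c: 427/330·55/1708 = 1/24 ✓; 4 stages ⇒ order 4.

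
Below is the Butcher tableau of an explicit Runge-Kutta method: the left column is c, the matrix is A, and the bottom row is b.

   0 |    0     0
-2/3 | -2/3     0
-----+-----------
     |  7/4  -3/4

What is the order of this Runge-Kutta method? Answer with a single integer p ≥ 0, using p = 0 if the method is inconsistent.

2

b = (7/4, -3/4)
c = (0, -2/3)
Σ b_i: 7/4·1 + (-3/4)·1 = 1 ✓
b·c: (-3/4)·(-2/3) = 1/2 ✓; 2 stages ⇒ order 2.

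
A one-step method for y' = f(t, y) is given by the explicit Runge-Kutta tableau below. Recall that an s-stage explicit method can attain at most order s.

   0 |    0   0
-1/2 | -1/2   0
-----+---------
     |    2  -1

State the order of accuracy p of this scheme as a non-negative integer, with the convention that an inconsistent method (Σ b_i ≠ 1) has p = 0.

b = (2, -1)
c = (0, -1/2)
Σ b_i: 2·1 + (-1)·1 = 1 ✓
b·c: (-1)·(-1/2) = 1/2 ✓; 2 stages ⇒ order 2.

2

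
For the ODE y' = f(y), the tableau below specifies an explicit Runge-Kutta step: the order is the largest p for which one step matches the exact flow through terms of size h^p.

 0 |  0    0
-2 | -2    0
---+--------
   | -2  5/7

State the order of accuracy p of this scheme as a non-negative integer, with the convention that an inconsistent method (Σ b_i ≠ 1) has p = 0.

b = (-2, 5/7)
c = (0, -2)
Σ b_i: (-2)·1 + 5/7·1 = -9/7 ≠ 1 ⇒ order 0.

0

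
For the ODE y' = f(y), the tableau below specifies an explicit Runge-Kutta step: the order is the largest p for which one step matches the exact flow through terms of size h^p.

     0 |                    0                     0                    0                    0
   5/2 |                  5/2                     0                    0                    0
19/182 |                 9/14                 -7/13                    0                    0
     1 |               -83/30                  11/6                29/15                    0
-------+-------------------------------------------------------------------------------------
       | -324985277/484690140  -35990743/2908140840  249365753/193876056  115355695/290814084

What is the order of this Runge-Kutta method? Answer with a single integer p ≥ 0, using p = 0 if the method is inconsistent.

3

b = (-324985277/484690140, -35990743/2908140840, 249365753/193876056, 115355695/290814084)
c = (0, 5/2, 19/182, 1)
Ac = (0, 0, -35/26, 8709/1820)
Σ b_i: (-324985277/484690140)·1 + (-35990743/2908140840)·1 + 249365753/193876056·1 + 115355695/290814084·1 = 1 ✓
b·c: (-35990743/2908140840)·5/2 + 249365753/193876056·19/182 + 115355695/290814084·1 = 1/2 ✓
b·c²: (-35990743/2908140840)·25/4 + 249365753/193876056·361/33124 + 115355695/290814084·1 = 1/3 ✓
b·Ac: 249365753/193876056·(-35/26) + 115355695/290814084·8709/1820 = 1/6 ✓
b·c³: (-35990743/2908140840)·125/8 + 249365753/193876056·6859/6028568 + 115355695/290814084·1 = 7224882233/35285442192 ≠ 1/4 ⇒ order 3.
b·(c∘Ac): 249365753/193876056·(-95/676) + 115355695/290814084·8709/1820 = 1331813359/775504224 ≠ 1/8
b·Ac²: 249365753/193876056·(-175/52) + 115355695/290814084·11407313/993720 = 4463350961/19848061233 ≠ 1/12
b·A²c: 115355695/290814084·(-203/78) = -1801323545/1744884504 ≠ 1/24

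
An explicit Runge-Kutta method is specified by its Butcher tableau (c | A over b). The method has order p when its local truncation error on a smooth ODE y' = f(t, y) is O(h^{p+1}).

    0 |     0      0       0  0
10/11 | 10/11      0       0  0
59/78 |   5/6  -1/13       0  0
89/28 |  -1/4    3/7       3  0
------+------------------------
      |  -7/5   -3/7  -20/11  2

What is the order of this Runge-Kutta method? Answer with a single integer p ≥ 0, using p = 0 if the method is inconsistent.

0

b = (-7/5, -3/7, -20/11, 2)
c = (0, 10/11, 59/78, 89/28)
Ac = (0, 0, -10/143, 5323/2002)
Σ b_i: (-7/5)·1 + (-3/7)·1 + (-20/11)·1 + 2·1 = -634/385 ≠ 1 ⇒ order 0.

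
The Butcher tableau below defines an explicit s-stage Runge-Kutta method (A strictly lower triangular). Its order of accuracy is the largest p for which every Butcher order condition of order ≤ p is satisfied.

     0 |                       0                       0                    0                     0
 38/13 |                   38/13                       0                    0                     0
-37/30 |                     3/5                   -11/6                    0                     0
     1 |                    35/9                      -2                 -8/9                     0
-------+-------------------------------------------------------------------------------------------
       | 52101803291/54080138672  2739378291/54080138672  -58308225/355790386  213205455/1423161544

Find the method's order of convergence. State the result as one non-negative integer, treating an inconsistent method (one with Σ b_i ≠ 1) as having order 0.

3

b = (52101803291/54080138672, 2739378291/54080138672, -58308225/355790386, 213205455/1423161544)
c = (0, 38/13, -37/30, 1)
Ac = (0, 0, -209/39, -8336/1755)
Σ b_i: 52101803291/54080138672·1 + 2739378291/54080138672·1 + (-58308225/355790386)·1 + 213205455/1423161544·1 = 1 ✓
b·c: 2739378291/54080138672·38/13 + (-58308225/355790386)·(-37/30) + 213205455/1423161544·1 = 1/2 ✓
b·c²: 2739378291/54080138672·1444/169 + (-58308225/355790386)·1369/900 + 213205455/1423161544·1 = 1/3 ✓
b·Ac: (-58308225/355790386)·(-209/39) + 213205455/1423161544·(-8336/1755) = 1/6 ✓
b·c³: 2739378291/54080138672·54872/2197 + (-58308225/355790386)·(-50653/27000) + 213205455/1423161544·1 = 2867953742417/1665099006480 ≠ 1/4 ⇒ order 3.
b·(c∘Ac): (-58308225/355790386)·7733/1170 + 213205455/1423161544·(-8336/1755) = -49807396627/27751650108 ≠ 1/8
b·Ac²: (-58308225/355790386)·(-7942/507) + 213205455/1423161544·(-6310922/342225) = -81364448303/416274751620 ≠ 1/12
b·A²c: 213205455/1423161544·1672/351 = 4951104455/6937912527 ≠ 1/24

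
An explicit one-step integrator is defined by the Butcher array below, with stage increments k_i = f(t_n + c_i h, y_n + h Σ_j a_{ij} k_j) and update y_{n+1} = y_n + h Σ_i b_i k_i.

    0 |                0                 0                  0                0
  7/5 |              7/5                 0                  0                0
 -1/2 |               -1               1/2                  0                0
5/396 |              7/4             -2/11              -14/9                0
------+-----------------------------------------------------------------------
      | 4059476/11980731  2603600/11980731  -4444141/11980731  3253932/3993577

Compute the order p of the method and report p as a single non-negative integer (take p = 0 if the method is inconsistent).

b = (4059476/11980731, 2603600/11980731, -4444141/11980731, 3253932/3993577)
c = (0, 7/5, -1/2, 5/396)
Ac = (0, 0, 7/10, 259/495)
Σ b_i: 4059476/11980731·1 + 2603600/11980731·1 + (-4444141/11980731)·1 + 3253932/3993577·1 = 1 ✓
b·c: 2603600/11980731·7/5 + (-4444141/11980731)·(-1/2) + 3253932/3993577·5/396 = 1/2 ✓
b·c²: 2603600/11980731·49/25 + (-4444141/11980731)·1/4 + 3253932/3993577·25/156816 = 1/3 ✓
b·Ac: (-4444141/11980731)·7/10 + 3253932/3993577·259/495 = 1/6 ✓
b·c³: 2603600/11980731·343/125 + (-4444141/11980731)·(-1/8) + 3253932/3993577·125/62099136 = 2903930483/4518447120 ≠ 1/4 ⇒ order 3.
b·(c∘Ac): (-4444141/11980731)·(-7/20) + 3253932/3993577·259/39204 = 4628401/34230660 ≠ 1/8
b·Ac²: (-4444141/11980731)·49/50 + 3253932/3993577·(-3689/4950) = -16614659/17115330 ≠ 1/12
b·A²c: 3253932/3993577·(-49/45) = -2530836/2852555 ≠ 1/24

3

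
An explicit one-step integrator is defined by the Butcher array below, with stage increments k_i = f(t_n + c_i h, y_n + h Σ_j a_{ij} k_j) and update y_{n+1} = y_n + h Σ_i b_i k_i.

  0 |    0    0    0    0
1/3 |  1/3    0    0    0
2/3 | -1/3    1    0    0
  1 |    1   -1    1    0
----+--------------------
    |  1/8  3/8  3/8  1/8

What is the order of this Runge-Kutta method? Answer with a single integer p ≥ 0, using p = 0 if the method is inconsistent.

b = (1/8, 3/8, 3/8, 1/8)
c = (0, 1/3, 2/3, 1)
Ac = (0, 0, 1/3, 1/3)
Σ b_i: 1/8·1 + 3/8·1 + 3/8·1 + 1/8·1 = 1 ✓
b·c: 3/8·1/3 + 3/8·2/3 + 1/8·1 = 1/2 ✓
b·c²: 3/8·1/9 + 3/8·4/9 + 1/8·1 = 1/3 ✓
b·Ac: 3/8·1/3 + 1/8·1/3 = 1/6 ✓
b·c³: 3/8·1/27 + 3/8·8/27 + 1/8·1 = 1/4 ✓
b·(c∘Ac): 3/8·2/9 + 1/8·1/3 = 1/8 ✓
b·Ac²: 3/8·1/9 + 1/8·1/3 = 1/12 ✓
b·A²c: 1/8·1/3 = 1/24 ✓; 4 stages ⇒ order 4.

4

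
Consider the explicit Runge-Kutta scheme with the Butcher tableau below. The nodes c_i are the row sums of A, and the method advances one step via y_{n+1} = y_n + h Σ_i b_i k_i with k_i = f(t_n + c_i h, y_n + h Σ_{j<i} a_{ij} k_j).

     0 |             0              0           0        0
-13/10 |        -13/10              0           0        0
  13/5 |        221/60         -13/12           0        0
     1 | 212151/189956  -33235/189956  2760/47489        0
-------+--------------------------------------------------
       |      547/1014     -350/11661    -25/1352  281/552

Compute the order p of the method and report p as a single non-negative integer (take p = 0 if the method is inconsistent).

b = (547/1014, -350/11661, -25/1352, 281/552)
c = (0, -13/10, 13/5, 1)
Ac = (0, 0, 169/120, 851/2248)
Σ b_i: 547/1014·1 + (-350/11661)·1 + (-25/1352)·1 + 281/552·1 = 1 ✓
b·c: (-350/11661)·(-13/10) + (-25/1352)·13/5 + 281/552·1 = 1/2 ✓
b·c²: (-350/11661)·169/100 + (-25/1352)·169/25 + 281/552·1 = 1/3 ✓
b·Ac: (-25/1352)·169/120 + 281/552·851/2248 = 1/6 ✓
b·c³: (-350/11661)·(-2197/1000) + (-25/1352)·2197/125 + 281/552·1 = 1/4 ✓
b·(c∘Ac): (-25/1352)·2197/600 + 281/552·851/2248 = 1/8 ✓
b·Ac²: (-25/1352)·(-2197/1200) + 281/552·437/4496 = 1/12 ✓
b·A²c: 281/552·23/281 = 1/24 ✓; 4 stages ⇒ order 4.

4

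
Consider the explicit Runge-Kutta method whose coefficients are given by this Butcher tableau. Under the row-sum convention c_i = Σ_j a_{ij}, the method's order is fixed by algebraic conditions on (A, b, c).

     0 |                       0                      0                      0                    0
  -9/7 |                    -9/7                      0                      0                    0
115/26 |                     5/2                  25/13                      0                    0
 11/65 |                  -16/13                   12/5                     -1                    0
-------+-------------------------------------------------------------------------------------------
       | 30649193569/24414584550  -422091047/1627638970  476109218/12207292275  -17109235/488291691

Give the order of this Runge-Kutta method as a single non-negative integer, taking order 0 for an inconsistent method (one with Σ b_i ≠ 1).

3

b = (30649193569/24414584550, -422091047/1627638970, 476109218/12207292275, -17109235/488291691)
c = (0, -9/7, 115/26, 11/65)
Ac = (0, 0, -225/91, -6833/910)
Σ b_i: 30649193569/24414584550·1 + (-422091047/1627638970)·1 + 476109218/12207292275·1 + (-17109235/488291691)·1 = 1 ✓
b·c: (-422091047/1627638970)·(-9/7) + 476109218/12207292275·115/26 + (-17109235/488291691)·11/65 = 1/2 ✓
b·c²: (-422091047/1627638970)·81/49 + 476109218/12207292275·13225/676 + (-17109235/488291691)·121/4225 = 1/3 ✓
b·Ac: 476109218/12207292275·(-225/91) + (-17109235/488291691)·(-6833/910) = 1/6 ✓
b·c³: (-422091047/1627638970)·(-729/343) + 476109218/12207292275·1520875/17576 + (-17109235/488291691)·1331/274625 = 75592958443341/19254969015100 ≠ 1/4 ⇒ order 3.
b·(c∘Ac): 476109218/12207292275·(-25875/2366) + (-17109235/488291691)·(-75163/59150) = -24249108979/63477919830 ≠ 1/8
b·Ac²: 476109218/12207292275·2025/637 + (-17109235/488291691)·(-2583053/165620) = 119166859177/177738175524 ≠ 1/12
b·A²c: (-17109235/488291691)·225/91 = -98707125/1139347279 ≠ 1/24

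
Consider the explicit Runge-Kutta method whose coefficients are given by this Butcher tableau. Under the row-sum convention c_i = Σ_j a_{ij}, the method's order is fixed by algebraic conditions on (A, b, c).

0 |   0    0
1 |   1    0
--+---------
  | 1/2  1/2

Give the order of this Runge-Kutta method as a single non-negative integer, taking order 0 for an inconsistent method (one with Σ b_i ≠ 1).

2

b = (1/2, 1/2)
c = (0, 1)
Σ b_i: 1/2·1 + 1/2·1 = 1 ✓
b·c: 1/2·1 = 1/2 ✓; 2 stages ⇒ order 2.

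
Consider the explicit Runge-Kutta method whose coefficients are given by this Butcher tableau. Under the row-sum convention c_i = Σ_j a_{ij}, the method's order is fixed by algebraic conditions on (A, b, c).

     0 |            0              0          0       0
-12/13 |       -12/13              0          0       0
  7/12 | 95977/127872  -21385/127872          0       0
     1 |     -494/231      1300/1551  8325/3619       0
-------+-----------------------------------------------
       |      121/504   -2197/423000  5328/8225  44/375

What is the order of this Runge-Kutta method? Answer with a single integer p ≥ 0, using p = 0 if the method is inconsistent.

b = (121/504, -2197/423000, 5328/8225, 44/375)
c = (0, -12/13, 7/12, 1)
Ac = (0, 0, 1645/10656, 25/44)
Σ b_i: 121/504·1 + (-2197/423000)·1 + 5328/8225·1 + 44/375·1 = 1 ✓
b·c: (-2197/423000)·(-12/13) + 5328/8225·7/12 + 44/375·1 = 1/2 ✓
b·c²: (-2197/423000)·144/169 + 5328/8225·49/144 + 44/375·1 = 1/3 ✓
b·Ac: 5328/8225·1645/10656 + 44/375·25/44 = 1/6 ✓
b·c³: (-2197/423000)·(-1728/2197) + 5328/8225·343/1728 + 44/375·1 = 1/4 ✓
b·(c∘Ac): 5328/8225·11515/127872 + 44/375·25/44 = 1/8 ✓
b·Ac²: 5328/8225·(-1645/11544) + 44/375·3425/2288 = 1/12 ✓
b·A²c: 44/375·125/352 = 1/24 ✓; 4 stages ⇒ order 4.

4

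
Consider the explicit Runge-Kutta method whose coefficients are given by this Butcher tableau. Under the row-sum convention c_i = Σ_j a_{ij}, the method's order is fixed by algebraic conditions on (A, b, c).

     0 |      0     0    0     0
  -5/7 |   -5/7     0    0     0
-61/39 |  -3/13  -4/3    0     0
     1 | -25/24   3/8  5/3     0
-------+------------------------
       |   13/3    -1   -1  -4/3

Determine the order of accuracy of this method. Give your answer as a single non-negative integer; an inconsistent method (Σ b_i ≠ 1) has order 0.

1

b = (13/3, -1, -1, -4/3)
c = (0, -5/7, -61/39, 1)
Ac = (0, 0, 20/21, -18835/6552)
Σ b_i: 13/3·1 + (-1)·1 + (-1)·1 + (-4/3)·1 = 1 ✓
b·c: (-1)·(-5/7) + (-1)·(-61/39) + (-4/3)·1 = 86/91 ≠ 1/2 ⇒ order 1.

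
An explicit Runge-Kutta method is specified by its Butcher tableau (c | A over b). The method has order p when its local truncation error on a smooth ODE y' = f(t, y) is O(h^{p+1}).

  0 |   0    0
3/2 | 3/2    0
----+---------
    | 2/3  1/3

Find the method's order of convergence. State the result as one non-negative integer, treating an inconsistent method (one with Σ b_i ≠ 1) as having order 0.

2

b = (2/3, 1/3)
c = (0, 3/2)
Σ b_i: 2/3·1 + 1/3·1 = 1 ✓
b·c: 1/3·3/2 = 1/2 ✓; 2 stages ⇒ order 2.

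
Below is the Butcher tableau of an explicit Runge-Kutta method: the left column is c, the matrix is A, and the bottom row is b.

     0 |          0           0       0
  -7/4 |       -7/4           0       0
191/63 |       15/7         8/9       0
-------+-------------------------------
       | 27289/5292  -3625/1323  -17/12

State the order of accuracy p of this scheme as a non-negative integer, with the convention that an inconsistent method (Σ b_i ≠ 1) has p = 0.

b = (27289/5292, -3625/1323, -17/12)
c = (0, -7/4, 191/63)
Ac = (0, 0, -14/9)
Σ b_i: 27289/5292·1 + (-3625/1323)·1 + (-17/12)·1 = 1 ✓
b·c: (-3625/1323)·(-7/4) + (-17/12)·191/63 = 1/2 ✓
b·c²: (-3625/1323)·49/16 + (-17/12)·36481/3969 = -4079333/190512 ≠ 1/3 ⇒ order 2.
b·Ac: (-17/12)·(-14/9) = 119/54 ≠ 1/6

2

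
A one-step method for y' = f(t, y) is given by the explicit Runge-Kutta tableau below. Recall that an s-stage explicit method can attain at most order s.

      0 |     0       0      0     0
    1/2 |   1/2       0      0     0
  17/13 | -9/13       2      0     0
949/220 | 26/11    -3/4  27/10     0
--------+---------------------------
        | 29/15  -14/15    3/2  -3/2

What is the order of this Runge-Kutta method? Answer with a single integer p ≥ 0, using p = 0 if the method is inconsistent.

b = (29/15, -14/15, 3/2, -3/2)
c = (0, 1/2, 17/13, 949/220)
Ac = (0, 0, 1, 1641/520)
Σ b_i: 29/15·1 + (-14/15)·1 + 3/2·1 + (-3/2)·1 = 1 ✓
b·c: (-14/15)·1/2 + 3/2·17/13 + (-3/2)·949/220 = -85381/17160 ≠ 1/2 ⇒ order 1.

1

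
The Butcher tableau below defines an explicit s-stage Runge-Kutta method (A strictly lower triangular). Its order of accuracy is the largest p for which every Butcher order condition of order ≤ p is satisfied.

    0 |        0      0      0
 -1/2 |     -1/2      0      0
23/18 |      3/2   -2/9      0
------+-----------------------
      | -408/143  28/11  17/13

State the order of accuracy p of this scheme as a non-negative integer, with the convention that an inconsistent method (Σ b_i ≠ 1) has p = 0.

1

b = (-408/143, 28/11, 17/13)
c = (0, -1/2, 23/18)
Ac = (0, 0, 1/9)
Σ b_i: (-408/143)·1 + 28/11·1 + 17/13·1 = 1 ✓
b·c: 28/11·(-1/2) + 17/13·23/18 = 1025/2574 ≠ 1/2 ⇒ order 1.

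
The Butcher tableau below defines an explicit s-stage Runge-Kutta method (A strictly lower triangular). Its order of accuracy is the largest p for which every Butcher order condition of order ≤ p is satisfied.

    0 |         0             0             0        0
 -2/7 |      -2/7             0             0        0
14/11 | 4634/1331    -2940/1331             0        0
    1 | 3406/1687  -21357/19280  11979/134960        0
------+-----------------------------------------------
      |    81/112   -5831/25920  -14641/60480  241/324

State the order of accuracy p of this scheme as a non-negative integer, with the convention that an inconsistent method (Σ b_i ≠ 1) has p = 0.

4

b = (81/112, -5831/25920, -14641/60480, 241/324)
c = (0, -2/7, 14/11, 1)
Ac = (0, 0, 840/1331, 207/482)
Σ b_i: 81/112·1 + (-5831/25920)·1 + (-14641/60480)·1 + 241/324·1 = 1 ✓
b·c: (-5831/25920)·(-2/7) + (-14641/60480)·14/11 + 241/324·1 = 1/2 ✓
b·c²: (-5831/25920)·4/49 + (-14641/60480)·196/121 + 241/324·1 = 1/3 ✓
b·Ac: (-14641/60480)·840/1331 + 241/324·207/482 = 1/6 ✓
b·c³: (-5831/25920)·(-8/343) + (-14641/60480)·2744/1331 + 241/324·1 = 1/4 ✓
b·(c∘Ac): (-14641/60480)·11760/14641 + 241/324·207/482 = 1/8 ✓
b·Ac²: (-14641/60480)·(-240/1331) + 241/324·90/1687 = 1/12 ✓
b·A²c: 241/324·27/482 = 1/24 ✓; 4 stages ⇒ order 4.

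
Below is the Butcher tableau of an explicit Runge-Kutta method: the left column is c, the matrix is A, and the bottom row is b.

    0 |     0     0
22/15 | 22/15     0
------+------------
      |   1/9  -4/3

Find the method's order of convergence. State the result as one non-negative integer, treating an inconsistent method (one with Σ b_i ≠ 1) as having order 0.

0

b = (1/9, -4/3)
c = (0, 22/15)
Σ b_i: 1/9·1 + (-4/3)·1 = -11/9 ≠ 1 ⇒ order 0.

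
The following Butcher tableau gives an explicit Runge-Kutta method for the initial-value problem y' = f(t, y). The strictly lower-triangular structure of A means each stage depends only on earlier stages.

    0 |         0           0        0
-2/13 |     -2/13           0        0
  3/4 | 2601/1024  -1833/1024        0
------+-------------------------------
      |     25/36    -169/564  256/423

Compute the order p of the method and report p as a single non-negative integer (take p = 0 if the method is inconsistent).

b = (25/36, -169/564, 256/423)
c = (0, -2/13, 3/4)
Ac = (0, 0, 141/512)
Σ b_i: 25/36·1 + (-169/564)·1 + 256/423·1 = 1 ✓
b·c: (-169/564)·(-2/13) + 256/423·3/4 = 1/2 ✓
b·c²: (-169/564)·4/169 + 256/423·9/16 = 1/3 ✓
b·Ac: 256/423·141/512 = 1/6 ✓; 3 stages ⇒ order 3.

3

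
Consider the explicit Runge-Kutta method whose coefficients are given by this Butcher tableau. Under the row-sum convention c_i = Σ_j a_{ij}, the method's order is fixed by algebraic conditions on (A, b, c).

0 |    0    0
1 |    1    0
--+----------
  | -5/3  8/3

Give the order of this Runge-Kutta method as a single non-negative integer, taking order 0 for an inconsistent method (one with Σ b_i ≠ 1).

b = (-5/3, 8/3)
c = (0, 1)
Σ b_i: (-5/3)·1 + 8/3·1 = 1 ✓
b·c: 8/3·1 = 8/3 ≠ 1/2 ⇒ order 1.

1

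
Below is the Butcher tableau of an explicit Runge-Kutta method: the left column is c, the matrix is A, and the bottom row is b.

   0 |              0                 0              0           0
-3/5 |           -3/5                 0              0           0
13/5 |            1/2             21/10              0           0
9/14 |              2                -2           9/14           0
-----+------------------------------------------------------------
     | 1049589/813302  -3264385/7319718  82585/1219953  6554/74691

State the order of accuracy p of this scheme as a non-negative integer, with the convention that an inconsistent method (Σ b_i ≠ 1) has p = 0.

3

b = (1049589/813302, -3264385/7319718, 82585/1219953, 6554/74691)
c = (0, -3/5, 13/5, 9/14)
Ac = (0, 0, -63/50, 201/70)
Σ b_i: 1049589/813302·1 + (-3264385/7319718)·1 + 82585/1219953·1 + 6554/74691·1 = 1 ✓
b·c: (-3264385/7319718)·(-3/5) + 82585/1219953·13/5 + 6554/74691·9/14 = 1/2 ✓
b·c²: (-3264385/7319718)·9/25 + 82585/1219953·169/25 + 6554/74691·81/196 = 1/3 ✓
b·Ac: 82585/1219953·(-63/50) + 6554/74691·201/70 = 1/6 ✓
b·c³: (-3264385/7319718)·(-27/125) + 82585/1219953·2197/125 + 6554/74691·729/2744 = 1118230049/853967100 ≠ 1/4 ⇒ order 3.
b·(c∘Ac): 82585/1219953·(-819/250) + 6554/74691·1809/980 = -607878/10166275 ≠ 1/8
b·Ac²: 82585/1219953·189/250 + 6554/74691·1269/350 = 1072767/2904650 ≠ 1/12
b·A²c: 6554/74691·(-81/100) = -29493/414950 ≠ 1/24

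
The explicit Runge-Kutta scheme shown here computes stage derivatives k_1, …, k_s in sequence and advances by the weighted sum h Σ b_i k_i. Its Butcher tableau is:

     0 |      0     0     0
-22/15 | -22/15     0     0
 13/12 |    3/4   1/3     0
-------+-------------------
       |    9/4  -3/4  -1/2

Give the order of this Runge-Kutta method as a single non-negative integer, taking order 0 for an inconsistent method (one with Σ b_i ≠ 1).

1

b = (9/4, -3/4, -1/2)
c = (0, -22/15, 13/12)
Ac = (0, 0, -22/45)
Σ b_i: 9/4·1 + (-3/4)·1 + (-1/2)·1 = 1 ✓
b·c: (-3/4)·(-22/15) + (-1/2)·13/12 = 67/120 ≠ 1/2 ⇒ order 1.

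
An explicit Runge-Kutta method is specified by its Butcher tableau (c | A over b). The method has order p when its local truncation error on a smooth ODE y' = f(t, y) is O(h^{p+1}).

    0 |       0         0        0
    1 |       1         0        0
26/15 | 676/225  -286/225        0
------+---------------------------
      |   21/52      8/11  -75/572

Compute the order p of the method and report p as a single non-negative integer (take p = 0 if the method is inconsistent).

b = (21/52, 8/11, -75/572)
c = (0, 1, 26/15)
Ac = (0, 0, -286/225)
Σ b_i: 21/52·1 + 8/11·1 + (-75/572)·1 = 1 ✓
b·c: 8/11·1 + (-75/572)·26/15 = 1/2 ✓
b·c²: 8/11·1 + (-75/572)·676/225 = 1/3 ✓
b·Ac: (-75/572)·(-286/225) = 1/6 ✓; 3 stages ⇒ order 3.

3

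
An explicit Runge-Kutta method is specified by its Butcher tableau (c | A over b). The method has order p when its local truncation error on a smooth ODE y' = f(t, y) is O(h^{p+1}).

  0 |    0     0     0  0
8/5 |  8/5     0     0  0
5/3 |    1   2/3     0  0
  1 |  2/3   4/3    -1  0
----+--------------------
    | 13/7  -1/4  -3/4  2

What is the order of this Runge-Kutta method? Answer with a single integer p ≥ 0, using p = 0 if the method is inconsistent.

b = (13/7, -1/4, -3/4, 2)
c = (0, 8/5, 5/3, 1)
Ac = (0, 0, 16/15, 7/15)
Σ b_i: 13/7·1 + (-1/4)·1 + (-3/4)·1 + 2·1 = 20/7 ≠ 1 ⇒ order 0.

0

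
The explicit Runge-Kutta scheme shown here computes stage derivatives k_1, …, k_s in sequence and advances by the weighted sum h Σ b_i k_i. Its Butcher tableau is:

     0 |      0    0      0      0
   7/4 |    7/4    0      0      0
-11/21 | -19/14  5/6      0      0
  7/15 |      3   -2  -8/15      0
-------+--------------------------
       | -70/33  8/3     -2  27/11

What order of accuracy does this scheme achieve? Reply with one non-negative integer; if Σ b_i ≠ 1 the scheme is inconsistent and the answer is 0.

b = (-70/33, 8/3, -2, 27/11)
c = (0, 7/4, -11/21, 7/15)
Ac = (0, 0, 35/24, -2029/630)
Σ b_i: (-70/33)·1 + 8/3·1 + (-2)·1 + 27/11·1 = 1 ✓
b·c: 8/3·7/4 + (-2)·(-11/21) + 27/11·7/15 = 2641/385 ≠ 1/2 ⇒ order 1.

1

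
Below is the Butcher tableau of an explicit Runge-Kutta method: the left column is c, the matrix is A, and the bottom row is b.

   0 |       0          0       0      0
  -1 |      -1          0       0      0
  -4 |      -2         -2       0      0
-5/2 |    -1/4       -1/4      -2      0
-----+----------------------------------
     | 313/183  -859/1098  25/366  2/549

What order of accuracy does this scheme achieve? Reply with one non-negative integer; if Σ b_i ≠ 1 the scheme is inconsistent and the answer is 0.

b = (313/183, -859/1098, 25/366, 2/549)
c = (0, -1, -4, -5/2)
Ac = (0, 0, 2, 33/4)
Σ b_i: 313/183·1 + (-859/1098)·1 + 25/366·1 + 2/549·1 = 1 ✓
b·c: (-859/1098)·(-1) + 25/366·(-4) + 2/549·(-5/2) = 1/2 ✓
b·c²: (-859/1098)·1 + 25/366·16 + 2/549·25/4 = 1/3 ✓
b·Ac: 25/366·2 + 2/549·33/4 = 1/6 ✓
b·c³: (-859/1098)·(-1) + 25/366·(-64) + 2/549·(-125/8) = -2669/732 ≠ 1/4 ⇒ order 3.
b·(c∘Ac): 25/366·(-8) + 2/549·(-165/8) = -455/732 ≠ 1/8
b·Ac²: 25/366·(-2) + 2/549·(-129/4) = -31/122 ≠ 1/12
b·A²c: 2/549·(-4) = -8/549 ≠ 1/24

3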